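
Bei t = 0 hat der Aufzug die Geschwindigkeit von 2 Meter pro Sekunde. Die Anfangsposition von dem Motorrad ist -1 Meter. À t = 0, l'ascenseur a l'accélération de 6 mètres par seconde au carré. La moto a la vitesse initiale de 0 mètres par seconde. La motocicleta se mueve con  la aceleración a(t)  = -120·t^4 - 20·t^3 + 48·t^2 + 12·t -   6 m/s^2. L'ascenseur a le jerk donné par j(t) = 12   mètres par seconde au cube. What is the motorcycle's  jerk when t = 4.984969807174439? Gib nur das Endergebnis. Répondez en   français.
Le jerk à t = 4.984969807174439 est j = -60460.9762939092.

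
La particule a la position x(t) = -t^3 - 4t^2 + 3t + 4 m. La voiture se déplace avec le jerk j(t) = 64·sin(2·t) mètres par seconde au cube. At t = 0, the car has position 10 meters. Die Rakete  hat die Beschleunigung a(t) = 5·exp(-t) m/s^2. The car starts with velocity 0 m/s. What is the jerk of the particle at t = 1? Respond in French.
En partant de la position x(t) = -t^3 - 4·t^2 + 3·t + 4, nous prenons 3 dérivées. En dérivant la position, nous obtenons la vitesse: v(t) = -3·t^2 - 8·t + 3. En dérivant la vitesse, nous obtenons l'accélération: a(t) = -6·t - 8. En prenant d/dt de a(t), nous trouvons j(t) = -6. De l'équation du jerk j(t) = -6, nous substituons t = 1 pour obtenir j = -6.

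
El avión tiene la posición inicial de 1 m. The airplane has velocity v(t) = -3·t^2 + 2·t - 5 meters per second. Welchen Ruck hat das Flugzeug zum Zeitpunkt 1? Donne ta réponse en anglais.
We must differentiate our velocity equation v(t) = -3·t^2 + 2·t - 5 2 times. Differentiating velocity, we get acceleration: a(t) = 2 - 6·t. Taking d/dt of a(t), we find j(t) = -6. Using j(t) = -6 and substituting t = 1, we find j = -6.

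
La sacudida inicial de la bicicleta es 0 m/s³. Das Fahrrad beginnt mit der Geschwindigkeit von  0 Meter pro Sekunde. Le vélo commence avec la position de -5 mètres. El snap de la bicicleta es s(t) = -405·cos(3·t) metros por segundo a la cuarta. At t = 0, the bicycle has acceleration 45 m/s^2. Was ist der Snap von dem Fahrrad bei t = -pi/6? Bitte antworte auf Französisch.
Nous avons le snap s(t) = -405·cos(3·t). En substituant t = -pi/6: s(-pi/6) = 0.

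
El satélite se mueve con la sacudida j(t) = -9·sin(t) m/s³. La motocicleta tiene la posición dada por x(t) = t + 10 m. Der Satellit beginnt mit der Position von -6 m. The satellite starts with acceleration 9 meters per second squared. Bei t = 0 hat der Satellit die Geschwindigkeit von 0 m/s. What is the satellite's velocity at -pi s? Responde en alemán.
Wir müssen unsere Gleichung für den Ruck j(t) = -9·sin(t) 2-mal integrieren. Die Stammfunktion von dem Ruck ist die Beschleunigung. Mit a(0) = 9 erhalten wir a(t) = 9·cos(t). Mit ∫a(t)dt und Anwendung von v(0) = 0, finden wir v(t) = 9·sin(t). Wir haben die Geschwindigkeit v(t) = 9·sin(t). Durch Einsetzen von t = -pi: v(-pi) = 0.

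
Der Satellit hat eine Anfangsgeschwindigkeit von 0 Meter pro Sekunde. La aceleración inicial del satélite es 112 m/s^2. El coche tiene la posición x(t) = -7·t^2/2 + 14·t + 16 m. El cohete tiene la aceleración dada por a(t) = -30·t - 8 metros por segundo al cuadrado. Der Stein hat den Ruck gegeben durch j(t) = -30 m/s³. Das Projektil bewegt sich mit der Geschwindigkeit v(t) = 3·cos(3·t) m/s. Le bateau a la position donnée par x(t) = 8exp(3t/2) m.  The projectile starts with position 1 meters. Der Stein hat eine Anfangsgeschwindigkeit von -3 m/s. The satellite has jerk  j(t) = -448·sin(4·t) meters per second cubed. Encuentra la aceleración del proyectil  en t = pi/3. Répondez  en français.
Nous devons dériver notre équation de la vitesse v(t) = 3·cos(3·t) 1 fois. En prenant d/dt de v(t), nous trouvons a(t) = -9·sin(3·t). Nous avons l'accélération a(t) = -9·sin(3·t). En substituant t = pi/3: a(pi/3) = 0.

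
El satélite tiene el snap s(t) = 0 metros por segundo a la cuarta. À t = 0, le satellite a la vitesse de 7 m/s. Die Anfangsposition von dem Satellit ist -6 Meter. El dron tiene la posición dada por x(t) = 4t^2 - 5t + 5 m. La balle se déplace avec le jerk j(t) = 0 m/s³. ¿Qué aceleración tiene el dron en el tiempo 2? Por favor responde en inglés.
To solve this, we need to take 2 derivatives of our position equation x(t) = 4·t^2 - 5·t + 5. The derivative of position gives velocity: v(t) = 8·t - 5. The derivative of velocity gives acceleration: a(t) = 8. Using a(t) = 8 and substituting t = 2, we find a = 8.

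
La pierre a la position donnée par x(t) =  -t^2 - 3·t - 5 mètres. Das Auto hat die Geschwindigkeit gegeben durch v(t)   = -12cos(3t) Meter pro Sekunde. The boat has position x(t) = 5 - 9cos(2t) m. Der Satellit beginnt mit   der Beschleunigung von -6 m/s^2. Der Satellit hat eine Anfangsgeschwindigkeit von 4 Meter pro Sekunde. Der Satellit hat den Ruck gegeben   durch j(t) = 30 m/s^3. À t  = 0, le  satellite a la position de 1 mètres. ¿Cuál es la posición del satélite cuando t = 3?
Partiendo de la sacudida j(t) = 30, tomamos 3 antiderivadas. Integrando la sacudida y usando la condición inicial a(0) = -6, obtenemos a(t) = 30·t - 6. Integrando la aceleración y usando la condición inicial v(0) = 4, obtenemos v(t) = 15·t^2 - 6·t + 4. Tomando ∫v(t)dt y aplicando x(0) = 1, encontramos x(t) = 5·t^3 - 3·t^2 + 4·t + 1. De la ecuación de la posición x(t) = 5·t^3 - 3·t^2 + 4·t + 1, sustituimos t = 3 para obtener x = 121.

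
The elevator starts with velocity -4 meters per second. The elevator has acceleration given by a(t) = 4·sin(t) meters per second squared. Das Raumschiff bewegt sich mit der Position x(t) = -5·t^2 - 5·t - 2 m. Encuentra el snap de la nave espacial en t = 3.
Partiendo de la posición x(t) = -5·t^2 - 5·t - 2, tomamos 4 derivadas. La derivada de la posición da la velocidad: v(t) = -10·t - 5. Derivando la velocidad, obtenemos la aceleración: a(t) = -10. Derivando la aceleración, obtenemos la sacudida: j(t) = 0. La derivada de la sacudida da el snap: s(t) = 0. Usando s(t) = 0 y sustituyendo t = 3, encontramos s = 0.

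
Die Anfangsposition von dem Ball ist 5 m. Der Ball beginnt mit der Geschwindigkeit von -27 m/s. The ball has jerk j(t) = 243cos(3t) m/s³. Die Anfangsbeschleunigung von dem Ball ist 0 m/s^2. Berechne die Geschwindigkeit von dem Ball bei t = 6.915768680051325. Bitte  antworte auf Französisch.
Nous devons intégrer notre équation du jerk j(t) = 243·cos(3·t) 2 fois. En prenant ∫j(t)dt et en appliquant a(0) = 0, nous trouvons a(t) = 81·sin(3·t). En intégrant l'accélération et en utilisant la condition initiale v(0) = -27, nous obtenons v(t) = -27·cos(3·t). En utilisant v(t) = -27·cos(3·t) et en substituant t = 6.915768680051325, nous trouvons v = 8.67131156163361.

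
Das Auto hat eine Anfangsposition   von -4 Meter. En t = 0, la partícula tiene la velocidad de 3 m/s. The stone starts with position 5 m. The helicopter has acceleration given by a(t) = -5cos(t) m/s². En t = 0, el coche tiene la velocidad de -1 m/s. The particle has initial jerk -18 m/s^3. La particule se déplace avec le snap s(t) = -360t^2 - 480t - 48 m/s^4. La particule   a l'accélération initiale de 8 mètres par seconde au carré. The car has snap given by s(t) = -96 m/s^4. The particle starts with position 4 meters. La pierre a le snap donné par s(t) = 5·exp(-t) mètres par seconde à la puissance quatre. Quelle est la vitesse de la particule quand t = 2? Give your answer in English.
To find the answer, we compute 3 integrals of s(t) = -360·t^2 - 480·t - 48. Integrating snap and using the initial condition j(0) = -18, we get j(t) = -120·t^3 - 240·t^2 - 48·t - 18. Finding the integral of j(t) and using a(0) = 8: a(t) = -30·t^4 - 80·t^3 - 24·t^2 - 18·t + 8. Integrating acceleration and using the initial condition v(0) = 3, we get v(t) = -6·t^5 - 20·t^4 - 8·t^3 - 9·t^2 + 8·t + 3. We have velocity v(t) = -6·t^5 - 20·t^4 - 8·t^3 - 9·t^2 + 8·t + 3. Substituting t = 2: v(2) = -593.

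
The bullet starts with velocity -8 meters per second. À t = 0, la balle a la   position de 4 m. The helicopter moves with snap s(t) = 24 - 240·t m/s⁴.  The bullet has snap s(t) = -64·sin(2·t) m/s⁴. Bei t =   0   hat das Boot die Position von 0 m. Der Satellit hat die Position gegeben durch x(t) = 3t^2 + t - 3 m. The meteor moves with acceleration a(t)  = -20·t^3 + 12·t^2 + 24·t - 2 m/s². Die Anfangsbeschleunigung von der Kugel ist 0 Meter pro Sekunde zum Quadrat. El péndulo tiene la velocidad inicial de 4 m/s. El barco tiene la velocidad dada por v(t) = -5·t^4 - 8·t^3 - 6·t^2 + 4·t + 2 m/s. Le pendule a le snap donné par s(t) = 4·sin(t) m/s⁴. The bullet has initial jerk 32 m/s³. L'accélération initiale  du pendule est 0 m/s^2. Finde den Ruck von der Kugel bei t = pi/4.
Um dies zu lösen, müssen wir 1 Stammfunktion unserer Gleichung für den Snap s(t) = -64·sin(2·t) finden. Die Stammfunktion von dem Snap, mit j(0) = 32, ergibt den Ruck: j(t) = 32·cos(2·t). Aus der Gleichung für den Ruck j(t) = 32·cos(2·t), setzen wir t = pi/4 ein und erhalten j = 0.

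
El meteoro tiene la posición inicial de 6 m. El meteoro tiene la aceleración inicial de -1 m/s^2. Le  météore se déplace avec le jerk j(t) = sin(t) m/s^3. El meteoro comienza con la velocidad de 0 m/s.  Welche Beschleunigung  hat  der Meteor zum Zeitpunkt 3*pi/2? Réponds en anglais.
To solve this, we need to take 1 antiderivative of our jerk equation j(t) = sin(t). Finding the antiderivative of j(t) and using a(0) = -1: a(t) = -cos(t). Using a(t) = -cos(t) and substituting t = 3*pi/2, we find a = 0.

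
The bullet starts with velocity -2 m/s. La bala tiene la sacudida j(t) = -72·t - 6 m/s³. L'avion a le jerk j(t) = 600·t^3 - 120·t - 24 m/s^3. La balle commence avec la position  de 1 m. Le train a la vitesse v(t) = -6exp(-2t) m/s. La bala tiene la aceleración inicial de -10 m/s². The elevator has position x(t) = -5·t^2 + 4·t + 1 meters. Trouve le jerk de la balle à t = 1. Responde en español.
De la ecuación de la sacudida j(t) = -72·t - 6, sustituimos t = 1 para obtener j = -78.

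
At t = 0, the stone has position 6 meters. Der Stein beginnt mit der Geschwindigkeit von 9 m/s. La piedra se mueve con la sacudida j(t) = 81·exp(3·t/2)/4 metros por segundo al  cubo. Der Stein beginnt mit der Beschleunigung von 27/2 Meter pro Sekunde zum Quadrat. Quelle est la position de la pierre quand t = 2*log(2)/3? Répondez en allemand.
Wir müssen unsere Gleichung für den Ruck j(t) = 81·exp(3·t/2)/4 3-mal integrieren. Durch Integration von dem Ruck und Verwendung der Anfangsbedingung a(0) = 27/2, erhalten wir a(t) = 27·exp(3·t/2)/2. Das Integral von der Beschleunigung ist die Geschwindigkeit. Mit v(0) = 9 erhalten wir v(t) = 9·exp(3·t/2). Die Stammfunktion von der Geschwindigkeit, mit x(0) = 6, ergibt die Position: x(t) = 6·exp(3·t/2). Wir haben die Position x(t) = 6·exp(3·t/2). Durch Einsetzen von t = 2*log(2)/3: x(2*log(2)/3) = 12.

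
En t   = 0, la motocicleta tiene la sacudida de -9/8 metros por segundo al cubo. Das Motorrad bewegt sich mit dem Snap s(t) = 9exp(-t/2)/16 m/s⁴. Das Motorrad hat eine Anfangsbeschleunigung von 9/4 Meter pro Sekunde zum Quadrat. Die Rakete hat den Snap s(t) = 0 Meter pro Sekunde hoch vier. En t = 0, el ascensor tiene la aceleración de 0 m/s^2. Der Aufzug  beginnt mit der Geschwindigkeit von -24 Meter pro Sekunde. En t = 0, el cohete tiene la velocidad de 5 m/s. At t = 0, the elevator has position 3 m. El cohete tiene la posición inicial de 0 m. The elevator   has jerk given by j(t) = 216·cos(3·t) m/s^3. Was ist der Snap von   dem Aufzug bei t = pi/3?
Wir müssen unsere Gleichung für den Ruck j(t) = 216·cos(3·t) 1-mal ableiten. Durch Ableiten von dem Ruck erhalten wir den Snap: s(t) = -648·sin(3·t). Mit s(t) = -648·sin(3·t) und Einsetzen von t = pi/3, finden wir s = 0.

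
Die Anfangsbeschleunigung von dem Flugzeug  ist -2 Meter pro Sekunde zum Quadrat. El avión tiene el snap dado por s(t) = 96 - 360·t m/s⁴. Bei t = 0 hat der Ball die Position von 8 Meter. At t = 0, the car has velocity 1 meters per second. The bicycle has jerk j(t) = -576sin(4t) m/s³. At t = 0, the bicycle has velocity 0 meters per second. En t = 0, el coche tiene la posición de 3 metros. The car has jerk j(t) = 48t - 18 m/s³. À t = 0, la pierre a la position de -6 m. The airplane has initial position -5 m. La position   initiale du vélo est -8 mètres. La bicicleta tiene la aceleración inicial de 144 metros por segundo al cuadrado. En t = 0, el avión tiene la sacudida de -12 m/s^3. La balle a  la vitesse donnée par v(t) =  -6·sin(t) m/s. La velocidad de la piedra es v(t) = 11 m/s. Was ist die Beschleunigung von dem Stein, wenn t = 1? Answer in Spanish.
Para resolver esto, necesitamos tomar 1 derivada de nuestra ecuación de la velocidad v(t) = 11. La derivada de la velocidad da la aceleración: a(t) = 0. De la ecuación de la aceleración a(t) = 0, sustituimos t = 1 para obtener a = 0.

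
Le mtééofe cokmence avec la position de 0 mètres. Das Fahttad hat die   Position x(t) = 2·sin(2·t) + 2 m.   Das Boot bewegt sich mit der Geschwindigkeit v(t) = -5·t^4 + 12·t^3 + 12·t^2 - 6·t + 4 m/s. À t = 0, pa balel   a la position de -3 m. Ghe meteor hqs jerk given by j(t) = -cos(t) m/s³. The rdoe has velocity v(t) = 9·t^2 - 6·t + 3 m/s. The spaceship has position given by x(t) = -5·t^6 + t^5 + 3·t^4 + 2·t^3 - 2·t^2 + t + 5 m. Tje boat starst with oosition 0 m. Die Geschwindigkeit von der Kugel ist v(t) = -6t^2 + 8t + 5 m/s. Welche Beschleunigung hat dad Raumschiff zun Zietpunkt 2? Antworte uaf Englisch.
Starting from position x(t) = -5·t^6 + t^5 + 3·t^4 + 2·t^3 - 2·t^2 + t + 5, we take 2 derivatives. The derivative of position gives velocity: v(t) = -30·t^5 + 5·t^4 + 12·t^3 + 6·t^2 - 4·t + 1. The derivative of velocity gives acceleration: a(t) = -150·t^4 + 20·t^3 + 36·t^2 + 12·t - 4. We have acceleration a(t) = -150·t^4 + 20·t^3 + 36·t^2 + 12·t - 4. Substituting t = 2: a(2) = -2076.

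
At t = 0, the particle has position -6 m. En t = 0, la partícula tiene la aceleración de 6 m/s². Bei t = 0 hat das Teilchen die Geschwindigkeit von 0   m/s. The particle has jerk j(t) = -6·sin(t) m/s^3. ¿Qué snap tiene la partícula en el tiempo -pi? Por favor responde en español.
Partiendo de la sacudida j(t) = -6·sin(t), tomamos 1 derivada. La derivada de la sacudida da el snap: s(t) = -6·cos(t). De la ecuación del snap s(t) = -6·cos(t), sustituimos t = -pi para obtener s = 6.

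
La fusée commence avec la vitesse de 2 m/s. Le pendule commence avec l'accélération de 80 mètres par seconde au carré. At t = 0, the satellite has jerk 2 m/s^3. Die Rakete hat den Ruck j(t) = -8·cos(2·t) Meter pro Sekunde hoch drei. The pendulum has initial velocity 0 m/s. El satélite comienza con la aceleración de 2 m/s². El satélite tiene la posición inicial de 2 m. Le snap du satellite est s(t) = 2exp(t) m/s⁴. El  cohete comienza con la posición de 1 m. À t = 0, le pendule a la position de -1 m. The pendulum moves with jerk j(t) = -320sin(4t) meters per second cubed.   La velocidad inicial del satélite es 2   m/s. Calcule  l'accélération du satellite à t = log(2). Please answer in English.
To find the answer, we compute 2 antiderivatives of s(t) = 2·exp(t). The antiderivative of snap, with j(0) = 2, gives jerk: j(t) = 2·exp(t). Taking ∫j(t)dt and applying a(0) = 2, we find a(t) = 2·exp(t). From the given acceleration equation a(t) = 2·exp(t), we substitute t = log(2) to get a = 4.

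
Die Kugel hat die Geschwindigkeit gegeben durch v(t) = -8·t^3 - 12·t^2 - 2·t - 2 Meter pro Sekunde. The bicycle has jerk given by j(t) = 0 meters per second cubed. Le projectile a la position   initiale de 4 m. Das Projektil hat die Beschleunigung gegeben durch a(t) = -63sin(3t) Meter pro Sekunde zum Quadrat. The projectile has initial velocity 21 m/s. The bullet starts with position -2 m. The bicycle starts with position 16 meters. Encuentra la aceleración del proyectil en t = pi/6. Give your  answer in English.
Using a(t) = -63·sin(3·t) and substituting t = pi/6, we find a = -63.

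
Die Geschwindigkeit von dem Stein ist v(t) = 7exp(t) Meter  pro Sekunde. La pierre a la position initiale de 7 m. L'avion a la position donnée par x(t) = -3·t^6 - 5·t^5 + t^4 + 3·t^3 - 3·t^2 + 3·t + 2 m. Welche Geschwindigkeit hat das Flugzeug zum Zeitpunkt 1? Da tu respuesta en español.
Debemos derivar nuestra ecuación de la posición x(t) = -3·t^6 - 5·t^5 + t^4 + 3·t^3 - 3·t^2 + 3·t + 2 1 vez. Tomando d/dt de x(t), encontramos v(t) = -18·t^5 - 25·t^4 + 4·t^3 + 9·t^2 - 6·t + 3. Usando v(t) = -18·t^5 - 25·t^4 + 4·t^3 + 9·t^2 - 6·t + 3 y sustituyendo t = 1, encontramos v = -33.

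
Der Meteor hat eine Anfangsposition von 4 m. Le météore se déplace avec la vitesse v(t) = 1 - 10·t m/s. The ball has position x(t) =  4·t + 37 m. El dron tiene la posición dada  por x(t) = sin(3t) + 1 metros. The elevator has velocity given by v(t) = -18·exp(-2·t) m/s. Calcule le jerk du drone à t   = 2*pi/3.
Pour résoudre ceci, nous devons prendre 3 dérivées de notre équation de la position x(t) = sin(3·t) + 1. En prenant d/dt de x(t), nous trouvons v(t) = 3·cos(3·t). En prenant d/dt de v(t), nous trouvons a(t) = -9·sin(3·t). En dérivant l'accélération, nous obtenons le jerk: j(t) = -27·cos(3·t). De l'équation du jerk j(t) = -27·cos(3·t), nous substituons t = 2*pi/3 pour obtenir j = -27.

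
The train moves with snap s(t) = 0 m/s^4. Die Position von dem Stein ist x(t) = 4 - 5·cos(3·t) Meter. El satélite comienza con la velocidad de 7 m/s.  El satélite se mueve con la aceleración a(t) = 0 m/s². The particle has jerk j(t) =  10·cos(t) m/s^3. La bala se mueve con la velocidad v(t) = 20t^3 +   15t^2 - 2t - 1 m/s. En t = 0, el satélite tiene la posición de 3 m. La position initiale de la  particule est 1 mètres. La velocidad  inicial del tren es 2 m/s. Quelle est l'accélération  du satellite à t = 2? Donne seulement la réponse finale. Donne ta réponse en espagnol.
a(2) = 0.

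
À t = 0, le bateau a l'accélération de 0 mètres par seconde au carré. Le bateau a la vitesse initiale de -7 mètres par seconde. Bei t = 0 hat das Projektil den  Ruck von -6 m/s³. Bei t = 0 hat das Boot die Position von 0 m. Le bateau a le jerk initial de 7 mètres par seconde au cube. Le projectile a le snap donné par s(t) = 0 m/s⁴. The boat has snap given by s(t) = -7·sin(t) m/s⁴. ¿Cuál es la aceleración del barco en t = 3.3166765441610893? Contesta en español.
Necesitamos integrar nuestra ecuación del snap s(t) = -7·sin(t) 2 veces. La integral del snap es la sacudida. Usando j(0) = 7, obtenemos j(t) = 7·cos(t). La integral de la sacudida, con a(0) = 0, da la aceleración: a(t) = 7·sin(t). Usando a(t) = 7·sin(t) y sustituyendo t = 3.3166765441610893, encontramos a = -1.21933522376935.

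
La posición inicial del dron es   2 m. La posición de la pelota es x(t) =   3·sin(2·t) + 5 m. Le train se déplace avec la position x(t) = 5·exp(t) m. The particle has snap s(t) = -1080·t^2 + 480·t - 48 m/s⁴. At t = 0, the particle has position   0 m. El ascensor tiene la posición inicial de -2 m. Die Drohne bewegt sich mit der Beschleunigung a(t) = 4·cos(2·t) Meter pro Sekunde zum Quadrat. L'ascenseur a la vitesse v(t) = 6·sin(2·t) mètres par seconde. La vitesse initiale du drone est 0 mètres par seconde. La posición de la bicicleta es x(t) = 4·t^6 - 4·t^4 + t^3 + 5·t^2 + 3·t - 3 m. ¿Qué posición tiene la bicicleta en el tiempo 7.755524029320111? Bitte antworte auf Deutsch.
Aus der Gleichung für die Position x(t) = 4·t^6 - 4·t^4 + t^3 + 5·t^2 + 3·t - 3, setzen wir t = 7.755524029320111 ein und erhalten x = 856732.311341624.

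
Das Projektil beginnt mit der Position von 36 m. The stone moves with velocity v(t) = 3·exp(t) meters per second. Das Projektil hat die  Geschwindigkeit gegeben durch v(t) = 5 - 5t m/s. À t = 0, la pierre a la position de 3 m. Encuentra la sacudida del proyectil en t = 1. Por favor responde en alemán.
Wir müssen unsere Gleichung für die Geschwindigkeit v(t) = 5 - 5·t 2-mal ableiten. Mit d/dt von v(t) finden wir a(t) = -5. Mit d/dt von a(t) finden wir j(t) = 0. Wir haben den Ruck j(t) = 0. Durch Einsetzen von t = 1: j(1) = 0.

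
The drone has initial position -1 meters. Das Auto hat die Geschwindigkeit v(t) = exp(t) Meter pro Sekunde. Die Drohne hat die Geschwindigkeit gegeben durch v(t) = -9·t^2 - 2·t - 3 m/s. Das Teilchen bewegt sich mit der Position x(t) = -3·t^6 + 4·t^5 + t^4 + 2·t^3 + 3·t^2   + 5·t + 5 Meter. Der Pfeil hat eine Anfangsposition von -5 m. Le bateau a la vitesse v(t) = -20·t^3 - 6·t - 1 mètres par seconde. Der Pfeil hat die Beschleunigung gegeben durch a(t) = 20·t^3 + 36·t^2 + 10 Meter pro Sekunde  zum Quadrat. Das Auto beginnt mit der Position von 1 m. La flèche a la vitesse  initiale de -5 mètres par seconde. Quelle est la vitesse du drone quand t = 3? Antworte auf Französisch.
Nous avons la vitesse v(t) = -9·t^2 - 2·t - 3. En substituant t = 3: v(3) = -90.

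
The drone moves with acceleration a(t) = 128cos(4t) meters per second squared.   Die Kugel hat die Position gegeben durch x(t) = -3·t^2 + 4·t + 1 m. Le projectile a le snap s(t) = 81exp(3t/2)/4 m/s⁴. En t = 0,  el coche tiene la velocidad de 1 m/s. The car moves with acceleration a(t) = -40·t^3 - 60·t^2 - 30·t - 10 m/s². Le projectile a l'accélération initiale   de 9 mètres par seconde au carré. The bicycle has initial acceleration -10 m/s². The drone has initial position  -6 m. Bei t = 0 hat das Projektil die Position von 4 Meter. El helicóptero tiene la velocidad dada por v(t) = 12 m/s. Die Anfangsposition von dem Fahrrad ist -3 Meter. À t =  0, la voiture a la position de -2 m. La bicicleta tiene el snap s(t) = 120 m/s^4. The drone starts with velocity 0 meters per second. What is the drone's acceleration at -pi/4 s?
We have acceleration a(t) = 128·cos(4·t). Substituting t = -pi/4: a(-pi/4) = -128.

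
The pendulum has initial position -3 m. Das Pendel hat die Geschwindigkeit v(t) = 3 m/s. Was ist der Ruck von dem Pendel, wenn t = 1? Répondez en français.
Nous devons dériver notre équation de la vitesse v(t) = 3 2 fois. En prenant d/dt de v(t), nous trouvons a(t) = 0. La dérivée de l'accélération donne le jerk: j(t) = 0. Nous avons le jerk j(t) = 0. En substituant t = 1: j(1) = 0.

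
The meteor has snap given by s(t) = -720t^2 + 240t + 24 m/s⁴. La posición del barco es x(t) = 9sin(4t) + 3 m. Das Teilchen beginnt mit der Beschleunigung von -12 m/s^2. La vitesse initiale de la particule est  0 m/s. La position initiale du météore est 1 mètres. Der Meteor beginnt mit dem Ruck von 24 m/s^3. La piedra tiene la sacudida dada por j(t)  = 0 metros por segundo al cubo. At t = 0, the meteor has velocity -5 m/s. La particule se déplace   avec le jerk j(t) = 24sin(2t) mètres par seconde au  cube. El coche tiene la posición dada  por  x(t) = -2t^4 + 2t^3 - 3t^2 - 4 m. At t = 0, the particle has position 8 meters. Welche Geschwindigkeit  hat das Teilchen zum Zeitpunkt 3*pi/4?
Um dies zu lösen, müssen wir 2 Integrale unserer Gleichung für den Ruck j(t) = 24·sin(2·t) finden. Die Stammfunktion von dem Ruck, mit a(0) = -12, ergibt die Beschleunigung: a(t) = -12·cos(2·t). Die Stammfunktion von der Beschleunigung ist die Geschwindigkeit. Mit v(0) = 0 erhalten wir v(t) = -6·sin(2·t). Aus der Gleichung für die Geschwindigkeit v(t) = -6·sin(2·t), setzen wir t = 3*pi/4 ein und erhalten v = 6.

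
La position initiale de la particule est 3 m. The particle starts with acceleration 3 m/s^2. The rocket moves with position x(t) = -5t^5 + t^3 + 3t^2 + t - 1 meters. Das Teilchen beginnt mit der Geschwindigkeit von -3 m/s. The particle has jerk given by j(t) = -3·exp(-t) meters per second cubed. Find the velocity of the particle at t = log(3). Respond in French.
Pour résoudre ceci, nous devons prendre 2 intégrales de notre équation du jerk j(t) = -3·exp(-t). En intégrant le jerk et en utilisant la condition initiale a(0) = 3, nous obtenons a(t) = 3·exp(-t). La primitive de l'accélération est la vitesse. En utilisant v(0) = -3, nous obtenons v(t) = -3·exp(-t). En utilisant v(t) = -3·exp(-t) et en substituant t = log(3), nous trouvons v = -1.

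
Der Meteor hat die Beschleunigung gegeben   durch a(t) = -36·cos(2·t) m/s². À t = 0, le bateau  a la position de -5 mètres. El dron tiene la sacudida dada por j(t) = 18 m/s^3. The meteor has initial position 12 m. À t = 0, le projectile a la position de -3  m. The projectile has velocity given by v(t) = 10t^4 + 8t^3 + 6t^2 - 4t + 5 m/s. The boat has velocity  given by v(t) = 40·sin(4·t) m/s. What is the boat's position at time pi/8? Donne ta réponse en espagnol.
Necesitamos integrar nuestra ecuación de la velocidad v(t) = 40·sin(4·t) 1 vez. Tomando ∫v(t)dt y aplicando x(0) = -5, encontramos x(t) = 5 - 10·cos(4·t). Usando x(t) = 5 - 10·cos(4·t) y sustituyendo t = pi/8, encontramos x = 5.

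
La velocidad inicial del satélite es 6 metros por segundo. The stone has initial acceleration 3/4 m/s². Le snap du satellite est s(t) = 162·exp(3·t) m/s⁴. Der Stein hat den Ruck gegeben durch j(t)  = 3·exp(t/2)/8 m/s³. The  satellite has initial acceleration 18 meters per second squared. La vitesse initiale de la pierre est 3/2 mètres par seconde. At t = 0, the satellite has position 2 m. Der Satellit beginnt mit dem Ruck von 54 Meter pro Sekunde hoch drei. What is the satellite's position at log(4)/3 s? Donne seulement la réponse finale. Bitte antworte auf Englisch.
x(log(4)/3) = 8.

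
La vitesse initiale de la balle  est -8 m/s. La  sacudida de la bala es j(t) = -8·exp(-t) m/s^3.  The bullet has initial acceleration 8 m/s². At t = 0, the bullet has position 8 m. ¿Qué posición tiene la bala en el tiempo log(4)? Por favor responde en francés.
Nous devons intégrer notre équation du jerk j(t) = -8·exp(-t) 3 fois. L'intégrale du jerk, avec a(0) = 8, donne l'accélération: a(t) = 8·exp(-t). La primitive de l'accélération, avec v(0) = -8, donne la vitesse: v(t) = -8·exp(-t). En prenant ∫v(t)dt et en appliquant x(0) = 8, nous trouvons x(t) = 8·exp(-t). En utilisant x(t) = 8·exp(-t) et en substituant t = log(4), nous trouvons x = 2.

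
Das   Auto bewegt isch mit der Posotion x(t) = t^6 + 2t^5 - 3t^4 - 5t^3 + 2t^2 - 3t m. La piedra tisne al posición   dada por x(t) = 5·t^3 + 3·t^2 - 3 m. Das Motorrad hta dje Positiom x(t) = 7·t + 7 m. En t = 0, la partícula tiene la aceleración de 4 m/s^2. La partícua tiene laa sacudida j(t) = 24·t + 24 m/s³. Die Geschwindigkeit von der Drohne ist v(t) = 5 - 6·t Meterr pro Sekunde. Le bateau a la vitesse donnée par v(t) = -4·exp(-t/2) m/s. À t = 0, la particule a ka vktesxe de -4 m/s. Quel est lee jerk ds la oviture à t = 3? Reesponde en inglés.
To solve this, we need to take 3 derivatives of our position equation x(t) = t^6 + 2·t^5 - 3·t^4 - 5·t^3 + 2·t^2 - 3·t. Differentiating position, we get velocity: v(t) = 6·t^5 + 10·t^4 - 12·t^3 - 15·t^2 + 4·t - 3. Differentiating velocity, we get acceleration: a(t) = 30·t^4 + 40·t^3 - 36·t^2 - 30·t + 4. Differentiating acceleration, we get jerk: j(t) = 120·t^3 + 120·t^2 - 72·t - 30. Using j(t) = 120·t^3 + 120·t^2 - 72·t - 30 and substituting t = 3, we find j = 4074.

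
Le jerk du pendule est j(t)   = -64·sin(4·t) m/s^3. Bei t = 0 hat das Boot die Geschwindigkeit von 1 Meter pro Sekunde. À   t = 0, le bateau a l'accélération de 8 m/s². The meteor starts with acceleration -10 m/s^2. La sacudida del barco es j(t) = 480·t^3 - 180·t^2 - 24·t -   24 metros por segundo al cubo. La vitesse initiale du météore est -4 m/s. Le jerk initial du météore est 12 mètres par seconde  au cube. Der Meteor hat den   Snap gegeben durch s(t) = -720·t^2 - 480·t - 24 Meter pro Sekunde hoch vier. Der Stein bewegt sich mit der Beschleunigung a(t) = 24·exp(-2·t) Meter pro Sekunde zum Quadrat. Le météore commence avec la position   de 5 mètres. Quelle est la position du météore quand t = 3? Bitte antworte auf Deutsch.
Ausgehend von dem Snap s(t) = -720·t^2 - 480·t - 24, nehmen wir 4 Stammfunktionen. Die Stammfunktion von dem Snap ist der Ruck. Mit j(0) = 12 erhalten wir j(t) = -240·t^3 - 240·t^2 - 24·t + 12. Das Integral von dem Ruck ist die Beschleunigung. Mit a(0) = -10 erhalten wir a(t) = -60·t^4 - 80·t^3 - 12·t^2 + 12·t - 10. Mit ∫a(t)dt und Anwendung von v(0) = -4, finden wir v(t) = -12·t^5 - 20·t^4 - 4·t^3 + 6·t^2 - 10·t - 4. Das Integral von der Geschwindigkeit ist die Position. Mit x(0) = 5 erhalten wir x(t) = -2·t^6 - 4·t^5 - t^4 + 2·t^3 - 5·t^2 - 4·t + 5. Mit x(t) = -2·t^6 - 4·t^5 - t^4 + 2·t^3 - 5·t^2 - 4·t + 5 und Einsetzen von t = 3, finden wir x = -2509.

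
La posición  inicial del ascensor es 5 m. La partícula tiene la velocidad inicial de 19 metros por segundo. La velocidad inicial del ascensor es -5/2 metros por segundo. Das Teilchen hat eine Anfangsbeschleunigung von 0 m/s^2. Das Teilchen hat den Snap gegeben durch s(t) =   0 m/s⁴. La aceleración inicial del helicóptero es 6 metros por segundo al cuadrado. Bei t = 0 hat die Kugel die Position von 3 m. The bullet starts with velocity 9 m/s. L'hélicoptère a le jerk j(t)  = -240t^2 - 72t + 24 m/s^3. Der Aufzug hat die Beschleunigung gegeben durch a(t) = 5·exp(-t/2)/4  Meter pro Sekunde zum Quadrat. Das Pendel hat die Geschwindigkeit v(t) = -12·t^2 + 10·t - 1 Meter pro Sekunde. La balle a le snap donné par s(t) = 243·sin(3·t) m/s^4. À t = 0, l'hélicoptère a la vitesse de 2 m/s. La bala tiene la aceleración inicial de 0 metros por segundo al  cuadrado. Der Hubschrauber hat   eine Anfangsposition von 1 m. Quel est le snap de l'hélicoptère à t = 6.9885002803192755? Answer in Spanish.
Partiendo de la sacudida j(t) = -240·t^2 - 72·t + 24, tomamos 1 derivada. La derivada de la sacudida da el snap: s(t) = -480·t - 72. De la ecuación del snap s(t) = -480·t - 72, sustituimos t = 6.9885002803192755 para obtener s = -3426.48013455325.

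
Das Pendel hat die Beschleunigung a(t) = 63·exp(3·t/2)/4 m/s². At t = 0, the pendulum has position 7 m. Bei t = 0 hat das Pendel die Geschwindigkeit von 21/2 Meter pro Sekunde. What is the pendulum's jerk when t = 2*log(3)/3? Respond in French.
En partant de l'accélération a(t) = 63·exp(3·t/2)/4, nous prenons 1 dérivée. En prenant d/dt de a(t), nous trouvons j(t) = 189·exp(3·t/2)/8. En utilisant j(t) = 189·exp(3·t/2)/8 et en substituant t = 2*log(3)/3, nous trouvons j = 567/8.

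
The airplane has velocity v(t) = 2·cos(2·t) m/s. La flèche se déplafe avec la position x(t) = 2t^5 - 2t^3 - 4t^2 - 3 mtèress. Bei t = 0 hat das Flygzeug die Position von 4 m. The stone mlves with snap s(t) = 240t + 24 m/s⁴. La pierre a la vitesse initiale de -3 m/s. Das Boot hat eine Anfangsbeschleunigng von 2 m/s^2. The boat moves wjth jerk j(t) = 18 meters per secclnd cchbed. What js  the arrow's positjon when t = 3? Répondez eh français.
Nous avons la position x(t) = 2·t^5 - 2·t^3 - 4·t^2 - 3. En substituant t = 3: x(3) = 393.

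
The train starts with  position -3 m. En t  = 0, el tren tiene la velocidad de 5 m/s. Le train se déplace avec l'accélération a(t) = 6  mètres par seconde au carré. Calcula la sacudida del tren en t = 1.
Debemos derivar nuestra ecuación de la aceleración a(t) = 6 1 vez. La derivada de la aceleración da la sacudida: j(t) = 0. Tenemos la sacudida j(t) = 0. Sustituyendo t = 1: j(1) = 0.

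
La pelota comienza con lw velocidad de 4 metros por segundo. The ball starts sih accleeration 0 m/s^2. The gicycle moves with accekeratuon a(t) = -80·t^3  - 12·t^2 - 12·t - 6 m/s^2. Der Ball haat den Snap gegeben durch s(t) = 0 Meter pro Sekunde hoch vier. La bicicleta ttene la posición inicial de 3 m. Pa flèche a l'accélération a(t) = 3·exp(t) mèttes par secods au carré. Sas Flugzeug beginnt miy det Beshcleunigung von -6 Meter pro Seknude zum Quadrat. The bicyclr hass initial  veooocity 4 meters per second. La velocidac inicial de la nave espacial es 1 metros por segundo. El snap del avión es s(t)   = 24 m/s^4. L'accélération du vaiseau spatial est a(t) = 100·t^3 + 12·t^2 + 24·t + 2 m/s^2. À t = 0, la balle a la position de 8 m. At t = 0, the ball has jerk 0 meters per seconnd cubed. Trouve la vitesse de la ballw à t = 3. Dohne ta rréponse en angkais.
To find the answer, we compute 3 antiderivatives of s(t) = 0. Integrating snap and using the initial condition j(0) = 0, we get j(t) = 0. The integral of jerk, with a(0) = 0, gives acceleration: a(t) = 0. Finding the antiderivative of a(t) and using v(0) = 4: v(t) = 4. Using v(t) = 4 and substituting t = 3, we find v = 4.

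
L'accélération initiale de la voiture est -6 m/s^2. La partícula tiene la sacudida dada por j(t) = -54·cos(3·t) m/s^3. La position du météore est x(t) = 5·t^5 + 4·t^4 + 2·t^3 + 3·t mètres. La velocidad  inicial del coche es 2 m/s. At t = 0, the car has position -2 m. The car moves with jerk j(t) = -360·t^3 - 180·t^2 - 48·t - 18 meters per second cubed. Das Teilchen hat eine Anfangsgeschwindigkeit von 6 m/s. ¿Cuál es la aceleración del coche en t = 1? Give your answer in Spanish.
Necesitamos integrar nuestra ecuación de la sacudida j(t) = -360·t^3 - 180·t^2 - 48·t - 18 1 vez. La integral de la sacudida, con a(0) = -6, da la aceleración: a(t) = -90·t^4 - 60·t^3 - 24·t^2 - 18·t - 6. Tenemos la aceleración a(t) = -90·t^4 - 60·t^3 - 24·t^2 - 18·t - 6. Sustituyendo t = 1: a(1) = -198.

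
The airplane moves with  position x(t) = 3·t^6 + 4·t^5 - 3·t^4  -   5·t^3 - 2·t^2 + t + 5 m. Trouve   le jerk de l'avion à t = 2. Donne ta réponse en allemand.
Ausgehend von der Position x(t) = 3·t^6 + 4·t^5 - 3·t^4 - 5·t^3 - 2·t^2 + t + 5, nehmen wir 3 Ableitungen. Durch Ableiten von der Position erhalten wir die Geschwindigkeit: v(t) = 18·t^5 + 20·t^4 - 12·t^3 - 15·t^2 - 4·t + 1. Die Ableitung von der Geschwindigkeit ergibt die Beschleunigung: a(t) = 90·t^4 + 80·t^3 - 36·t^2 - 30·t - 4. Durch Ableiten von der Beschleunigung erhalten wir den Ruck: j(t) = 360·t^3 + 240·t^2 - 72·t - 30. Mit j(t) = 360·t^3 + 240·t^2 - 72·t - 30 und Einsetzen von t = 2, finden wir j = 3666.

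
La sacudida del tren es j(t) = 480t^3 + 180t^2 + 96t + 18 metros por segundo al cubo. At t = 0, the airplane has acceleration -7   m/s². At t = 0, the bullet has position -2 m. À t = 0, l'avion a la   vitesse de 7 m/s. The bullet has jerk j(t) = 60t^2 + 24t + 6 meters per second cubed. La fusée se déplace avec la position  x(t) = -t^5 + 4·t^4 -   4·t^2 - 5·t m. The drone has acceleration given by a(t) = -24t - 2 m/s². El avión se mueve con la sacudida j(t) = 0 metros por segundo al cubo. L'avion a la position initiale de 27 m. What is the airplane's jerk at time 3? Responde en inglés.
We have jerk j(t) = 0. Substituting t = 3: j(3) = 0.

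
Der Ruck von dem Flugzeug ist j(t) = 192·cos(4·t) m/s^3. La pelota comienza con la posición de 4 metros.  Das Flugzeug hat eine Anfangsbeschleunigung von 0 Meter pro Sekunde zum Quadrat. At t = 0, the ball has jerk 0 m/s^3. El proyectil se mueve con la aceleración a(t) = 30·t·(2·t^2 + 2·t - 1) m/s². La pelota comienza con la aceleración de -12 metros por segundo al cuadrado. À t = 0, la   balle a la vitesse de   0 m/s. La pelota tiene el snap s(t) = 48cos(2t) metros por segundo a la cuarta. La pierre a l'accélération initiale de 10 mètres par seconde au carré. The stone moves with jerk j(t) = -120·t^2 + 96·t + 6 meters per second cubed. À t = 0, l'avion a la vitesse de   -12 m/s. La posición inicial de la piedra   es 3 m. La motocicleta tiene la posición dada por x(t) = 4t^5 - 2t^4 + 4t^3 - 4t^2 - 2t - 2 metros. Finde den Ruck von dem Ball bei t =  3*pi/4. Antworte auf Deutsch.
Wir müssen unsere Gleichung für den Snap s(t) = 48·cos(2·t) 1-mal integrieren. Die Stammfunktion von dem Snap ist der Ruck. Mit j(0) = 0 erhalten wir j(t) = 24·sin(2·t). Mit j(t) = 24·sin(2·t) und Einsetzen von t = 3*pi/4, finden wir j = -24.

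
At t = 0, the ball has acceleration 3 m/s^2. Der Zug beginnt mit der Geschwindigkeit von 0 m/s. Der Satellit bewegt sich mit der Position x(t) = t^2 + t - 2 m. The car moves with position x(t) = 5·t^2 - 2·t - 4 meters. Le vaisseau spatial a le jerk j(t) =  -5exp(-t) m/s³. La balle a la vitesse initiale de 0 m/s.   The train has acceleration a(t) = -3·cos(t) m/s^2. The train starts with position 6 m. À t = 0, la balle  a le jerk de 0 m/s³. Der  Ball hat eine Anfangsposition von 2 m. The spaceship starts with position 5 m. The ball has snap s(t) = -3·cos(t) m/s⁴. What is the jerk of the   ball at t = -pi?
To solve this, we need to take 1 antiderivative of our snap equation s(t) = -3·cos(t). Integrating snap and using the initial condition j(0) = 0, we get j(t) = -3·sin(t). From the given jerk equation j(t) = -3·sin(t), we substitute t = -pi to get j = 0.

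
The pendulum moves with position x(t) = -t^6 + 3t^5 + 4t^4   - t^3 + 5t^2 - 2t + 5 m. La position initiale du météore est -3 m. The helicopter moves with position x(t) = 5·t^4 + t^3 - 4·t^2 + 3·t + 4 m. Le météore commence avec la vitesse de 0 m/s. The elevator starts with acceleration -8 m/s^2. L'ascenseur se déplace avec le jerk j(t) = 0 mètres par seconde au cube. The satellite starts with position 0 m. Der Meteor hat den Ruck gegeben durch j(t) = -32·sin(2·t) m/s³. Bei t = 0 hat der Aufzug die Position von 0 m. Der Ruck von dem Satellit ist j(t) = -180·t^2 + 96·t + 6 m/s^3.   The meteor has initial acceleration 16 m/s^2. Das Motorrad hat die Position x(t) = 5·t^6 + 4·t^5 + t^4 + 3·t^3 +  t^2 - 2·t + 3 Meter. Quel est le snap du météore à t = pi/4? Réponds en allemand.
Wir müssen unsere Gleichung für den Ruck j(t) = -32·sin(2·t) 1-mal ableiten. Durch Ableiten von dem Ruck erhalten wir den Snap: s(t) = -64·cos(2·t). Aus der Gleichung für den Snap s(t) = -64·cos(2·t), setzen wir t = pi/4 ein und erhalten s = 0.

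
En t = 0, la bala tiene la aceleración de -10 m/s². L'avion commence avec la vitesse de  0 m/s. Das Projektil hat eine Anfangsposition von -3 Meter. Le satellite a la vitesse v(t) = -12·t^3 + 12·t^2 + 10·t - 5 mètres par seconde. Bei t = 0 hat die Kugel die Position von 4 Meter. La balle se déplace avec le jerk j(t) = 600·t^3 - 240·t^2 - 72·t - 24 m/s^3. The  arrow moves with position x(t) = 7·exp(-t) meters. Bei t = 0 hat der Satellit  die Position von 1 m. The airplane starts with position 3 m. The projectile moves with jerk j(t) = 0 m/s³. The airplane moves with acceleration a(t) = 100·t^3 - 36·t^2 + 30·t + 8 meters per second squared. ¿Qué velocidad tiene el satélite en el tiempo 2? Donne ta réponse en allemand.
Mit v(t) = -12·t^3 + 12·t^2 + 10·t - 5 und Einsetzen von t = 2, finden wir v = -33.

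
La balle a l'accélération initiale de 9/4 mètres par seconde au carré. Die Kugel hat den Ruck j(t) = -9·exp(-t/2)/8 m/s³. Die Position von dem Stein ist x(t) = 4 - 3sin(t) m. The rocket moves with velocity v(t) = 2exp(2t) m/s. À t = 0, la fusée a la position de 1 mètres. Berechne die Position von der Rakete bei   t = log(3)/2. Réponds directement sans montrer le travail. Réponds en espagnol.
La posición en t = log(3)/2 es x = 3.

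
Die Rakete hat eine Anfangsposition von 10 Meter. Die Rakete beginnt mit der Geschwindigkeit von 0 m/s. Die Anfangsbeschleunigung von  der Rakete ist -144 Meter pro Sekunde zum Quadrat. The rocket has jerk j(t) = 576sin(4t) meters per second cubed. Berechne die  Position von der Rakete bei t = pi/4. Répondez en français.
Nous devons trouver l'intégrale de notre équation du jerk j(t) = 576·sin(4·t) 3 fois. En intégrant le jerk et en utilisant la condition initiale a(0) = -144, nous obtenons a(t) = -144·cos(4·t). En prenant ∫a(t)dt et en appliquant v(0) = 0, nous trouvons v(t) = -36·sin(4·t). En intégrant la vitesse et en utilisant la condition initiale x(0) = 10, nous obtenons x(t) = 9·cos(4·t) + 1. De l'équation de la position x(t) = 9·cos(4·t) + 1, nous substituons t = pi/4 pour obtenir x = -8.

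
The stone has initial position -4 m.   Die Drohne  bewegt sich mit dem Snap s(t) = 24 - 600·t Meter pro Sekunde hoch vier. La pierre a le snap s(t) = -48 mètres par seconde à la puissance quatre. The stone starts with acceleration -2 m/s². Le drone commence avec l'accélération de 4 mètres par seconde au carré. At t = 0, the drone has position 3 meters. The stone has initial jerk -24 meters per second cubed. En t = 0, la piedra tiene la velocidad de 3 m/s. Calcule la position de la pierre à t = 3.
En partant du snap s(t) = -48, nous prenons 4 primitives. En intégrant le snap et en utilisant la condition initiale j(0) = -24, nous obtenons j(t) = -48·t - 24. En prenant ∫j(t)dt et en appliquant a(0) = -2, nous trouvons a(t) = -24·t^2 - 24·t - 2. En prenant ∫a(t)dt et en appliquant v(0) = 3, nous trouvons v(t) = -8·t^3 - 12·t^2 - 2·t + 3. En prenant ∫v(t)dt et en appliquant x(0) = -4, nous trouvons x(t) = -2·t^4 - 4·t^3 - t^2 + 3·t - 4. Nous avons la position x(t) = -2·t^4 - 4·t^3 - t^2 + 3·t - 4. En substituant t = 3: x(3) = -274.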